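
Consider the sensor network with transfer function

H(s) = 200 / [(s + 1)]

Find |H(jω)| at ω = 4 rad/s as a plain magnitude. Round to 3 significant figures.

48.5

At ω = 4 rad/s:
pole (1 + j4·1) = 1 + j4 → |·| ≈ 4.1231, ∠ ≈ 75.96°
|H| = 200 · 1 / (4.1231) ≈ 48.507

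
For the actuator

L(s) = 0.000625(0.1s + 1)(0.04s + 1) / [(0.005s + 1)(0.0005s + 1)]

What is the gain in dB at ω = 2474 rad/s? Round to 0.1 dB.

At ω = 2474 rad/s:
zero (1 + j2474·0.1) = 1 + j247.4 → |·| ≈ 247.4, ∠ ≈ 89.77°
zero (1 + j2474·0.04) = 1 + j98.96 → |·| ≈ 98.965, ∠ ≈ 89.42°
pole (1 + j2474·0.005) = 1 + j12.37 → |·| ≈ 12.41, ∠ ≈ 85.38°
pole (1 + j2474·0.0005) = 1 + j1.237 → |·| ≈ 1.5907, ∠ ≈ 51.05°
|L| = 0.000625 · 247.4 · 98.965 / (12.41 · 1.5907) ≈ 0.77518
Gain = 20 log₁₀(0.77518) ≈ -2.21 dB

-2.2 dB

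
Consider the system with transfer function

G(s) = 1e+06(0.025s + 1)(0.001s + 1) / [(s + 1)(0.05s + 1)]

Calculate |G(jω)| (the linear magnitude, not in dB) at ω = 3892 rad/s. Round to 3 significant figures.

516

At ω = 3892 rad/s:
zero (1 + j3892·0.025) = 1 + j97.3 → |·| ≈ 97.305, ∠ ≈ 89.41°
zero (1 + j3892·0.001) = 1 + j3.892 → |·| ≈ 4.0184, ∠ ≈ 75.59°
pole (1 + j3892·1) = 1 + j3892 → |·| ≈ 3892, ∠ ≈ 89.99°
pole (1 + j3892·0.05) = 1 + j194.6 → |·| ≈ 194.6, ∠ ≈ 89.71°
|G| = 1e+06 · 97.305 · 4.0184 / (3892 · 194.6) ≈ 516.26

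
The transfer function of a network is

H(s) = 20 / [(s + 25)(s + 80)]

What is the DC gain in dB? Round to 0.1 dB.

H(0) = 20 / (25·80) = 0.01
20 log₁₀(0.01) ≈ -40.00 dB

-40.0 dB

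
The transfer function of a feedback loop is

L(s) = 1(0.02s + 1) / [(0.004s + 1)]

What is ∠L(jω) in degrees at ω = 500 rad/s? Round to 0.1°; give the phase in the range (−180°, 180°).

At ω = 500 rad/s:
zero (1 + j500·0.02) = 1 + j10 → |·| ≈ 10.05, ∠ ≈ 84.29°
pole (1 + j500·0.004) = 1 + j2 → |·| ≈ 2.2361, ∠ ≈ 63.43°
∠L = (84.29°) − (63.43°) = 20.86°

20.9°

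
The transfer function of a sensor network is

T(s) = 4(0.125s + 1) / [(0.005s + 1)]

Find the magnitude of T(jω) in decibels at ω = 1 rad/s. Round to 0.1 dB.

12.1 dB

At ω = 1 rad/s:
zero (1 + j1·0.125) = 1 + j0.125 → |·| ≈ 1.0078, ∠ ≈ 7.13°
pole (1 + j1·0.005) = 1 + j0.005 → |·| ≈ 1, ∠ ≈ 0.29°
|T| = 4 · 1.0078 / (1) ≈ 4.0312
Gain = 20 log₁₀(4.0312) ≈ 12.11 dB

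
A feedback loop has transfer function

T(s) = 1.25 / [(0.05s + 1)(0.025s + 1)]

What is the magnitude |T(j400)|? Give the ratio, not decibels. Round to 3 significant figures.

0.00621

At ω = 400 rad/s:
pole (1 + j400·0.05) = 1 + j20 → |·| ≈ 20.025, ∠ ≈ 87.14°
pole (1 + j400·0.025) = 1 + j10 → |·| ≈ 10.05, ∠ ≈ 84.29°
|T| = 1.25 · 1 / (20.025 · 10.05) ≈ 0.0062111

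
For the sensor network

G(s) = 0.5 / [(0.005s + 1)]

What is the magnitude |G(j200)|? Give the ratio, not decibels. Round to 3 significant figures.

0.354

At ω = 200 rad/s:
pole (1 + j200·0.005) = 1 + j1 → |·| ≈ 1.4142, ∠ ≈ 45.00°
|G| = 0.5 · 1 / (1.4142) ≈ 0.35356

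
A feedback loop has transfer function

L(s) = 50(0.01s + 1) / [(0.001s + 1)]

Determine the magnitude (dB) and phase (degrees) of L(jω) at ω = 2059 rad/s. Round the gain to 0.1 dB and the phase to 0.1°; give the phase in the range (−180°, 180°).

At ω = 2059 rad/s:
zero (1 + j2059·0.01) = 1 + j20.59 → |·| ≈ 20.614, ∠ ≈ 87.22°
pole (1 + j2059·0.001) = 1 + j2.059 → |·| ≈ 2.289, ∠ ≈ 64.10°
|L| = 50 · 20.614 / (2.289) ≈ 450.28
Gain = 20 log₁₀(450.28) ≈ 53.07 dB
∠L = (87.22°) − (64.10°) = 23.12°

53.1 dB, 23.1°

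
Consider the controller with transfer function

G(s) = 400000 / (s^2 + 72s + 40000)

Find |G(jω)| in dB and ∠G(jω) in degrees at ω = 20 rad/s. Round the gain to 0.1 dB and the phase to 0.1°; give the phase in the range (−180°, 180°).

20.1 dB, -2.1°

At s = jω = j20:
quadratic: (j20)² + 72·j20 + 40000 = 39600 + j1440 → |·| ≈ 39626, ∠ ≈ 2.08°
|G| = 400000 / 39626 ≈ 10.094
Gain = 20 log₁₀(10.094) ≈ 20.08 dB
∠G = 0.00° − 2.08° = -2.08°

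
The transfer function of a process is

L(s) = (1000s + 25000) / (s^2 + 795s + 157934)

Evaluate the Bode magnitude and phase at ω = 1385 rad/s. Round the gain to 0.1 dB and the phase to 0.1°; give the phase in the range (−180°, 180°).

-3.5 dB, -59.0°

Substitute s = j1385:
Numerator: 1000(j1385) + 25000 = 25000 + j1385000
Denominator: (j1385)^2 + 795(j1385) + 157934 = -1760291 + j1101075
|N| = √(25000² + 1385000²) ≈ 1.3852e+06, ∠N ≈ 88.97°
|D| = √(1760291² + 1101075²) ≈ 2.0763e+06, ∠D ≈ 147.97°
|L| = 1.3852e+06 / 2.0763e+06 ≈ 0.66715
Gain = 20 log₁₀(0.66715) ≈ -3.52 dB
∠L = 88.97° − 147.97° = -59.00°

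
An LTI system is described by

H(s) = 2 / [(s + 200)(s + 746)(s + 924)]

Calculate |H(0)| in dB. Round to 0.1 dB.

H(0) = 2 / (200·746·924) ≈ 1.4507e-08
20 log₁₀(1.4507e-08) ≈ -156.77 dB

-156.8 dB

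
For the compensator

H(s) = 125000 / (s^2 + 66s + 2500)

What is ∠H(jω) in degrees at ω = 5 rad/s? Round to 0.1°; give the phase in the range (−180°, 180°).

At s = jω = j5:
quadratic: (j5)² + 66·j5 + 2500 = 2475 + j330 → |·| ≈ 2496.9, ∠ ≈ 7.59°
∠H = 0.00° − 7.59° = -7.59°

-7.6°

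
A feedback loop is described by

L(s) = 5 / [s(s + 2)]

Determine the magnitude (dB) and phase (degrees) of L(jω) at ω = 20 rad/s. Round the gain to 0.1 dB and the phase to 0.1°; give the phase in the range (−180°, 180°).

At s = jω = j20:
pole (s+2): 2 + j20 → |·| = √(2²+20²) = √404 ≈ 20.1, ∠ = arctan(20/2) ≈ 84.29°
pole at origin: |s| = 20, ∠ = 90.00° (in denominator)
|L| = 5 / 402 ≈ 0.012438
Gain = 20 log₁₀(0.012438) ≈ -38.10 dB
∠L = 0.00° − 174.29° = -174.29°

-38.1 dB, -174.3°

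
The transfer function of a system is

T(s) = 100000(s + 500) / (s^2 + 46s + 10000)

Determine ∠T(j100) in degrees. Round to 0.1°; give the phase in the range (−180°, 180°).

-78.7°

At s = jω = j100:
zero (s+500): 500 + j100 → |·| = √(500²+100²) = √260000 ≈ 509.9, ∠ = arctan(100/500) ≈ 11.31°
quadratic: (j100)² + 46·j100 + 10000 = 0 + j4600 → |·| ≈ 4600, ∠ ≈ 90.00°
∠T = 11.31° − 90.00° = -78.69°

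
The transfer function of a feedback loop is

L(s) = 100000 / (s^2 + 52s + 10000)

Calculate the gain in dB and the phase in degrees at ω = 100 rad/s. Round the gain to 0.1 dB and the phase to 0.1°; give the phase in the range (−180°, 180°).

At s = jω = j100:
quadratic: (j100)² + 52·j100 + 10000 = 0 + j5200 → |·| ≈ 5200, ∠ ≈ 90.00°
|L| = 100000 / 5200 ≈ 19.231
Gain = 20 log₁₀(19.231) ≈ 25.68 dB
∠L = 0.00° − 90.00° = -90.00°

25.7 dB, -90.0°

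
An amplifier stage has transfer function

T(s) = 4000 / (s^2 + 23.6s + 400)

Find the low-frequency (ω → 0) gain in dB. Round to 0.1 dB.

T(0) = 4000 / 400 = 10
20 log₁₀(10) ≈ 20.00 dB

20.0 dB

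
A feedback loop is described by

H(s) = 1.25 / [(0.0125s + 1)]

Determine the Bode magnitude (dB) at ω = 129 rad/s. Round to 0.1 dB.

At ω = 129 rad/s:
pole (1 + j129·0.0125) = 1 + j1.6125 → |·| ≈ 1.8974, ∠ ≈ 58.19°
|H| = 1.25 · 1 / (1.8974) ≈ 0.6588
Gain = 20 log₁₀(0.6588) ≈ -3.62 dB

-3.6 dB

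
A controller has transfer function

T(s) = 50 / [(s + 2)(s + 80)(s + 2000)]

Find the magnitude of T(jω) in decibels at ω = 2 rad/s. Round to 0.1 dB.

At s = jω = j2:
pole (s+2): 2 + j2 → |·| = √(2²+2²) = √8 ≈ 2.8284, ∠ = arctan(2/2) ≈ 45.00°
pole (s+80): 80 + j2 → |·| = √(80²+2²) = √6404 ≈ 80.025, ∠ = arctan(2/80) ≈ 1.43°
pole (s+2000): 2000 + j2 → |·| = √(2000²+2²) = √4000004 ≈ 2000, ∠ = arctan(2/2000) ≈ 0.06°
|T| = 50 / 4.5269e+05 ≈ 0.00011045
Gain = 20 log₁₀(0.00011045) ≈ -79.14 dB

-79.1 dB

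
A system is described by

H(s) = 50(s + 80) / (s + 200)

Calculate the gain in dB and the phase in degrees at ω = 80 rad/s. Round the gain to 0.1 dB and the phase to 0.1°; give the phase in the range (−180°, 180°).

At s = jω = j80:
zero (s+80): 80 + j80 → |·| = √(80²+80²) = √12800 ≈ 113.14, ∠ = arctan(80/80) ≈ 45.00°
pole (s+200): 200 + j80 → |·| = √(200²+80²) = √46400 ≈ 215.41, ∠ = arctan(80/200) ≈ 21.80°
|H| = 50 · 113.14 / 215.41 ≈ 26.262
Gain = 20 log₁₀(26.262) ≈ 28.39 dB
∠H = 45.00° − 21.80° = 23.20°

28.4 dB, 23.2°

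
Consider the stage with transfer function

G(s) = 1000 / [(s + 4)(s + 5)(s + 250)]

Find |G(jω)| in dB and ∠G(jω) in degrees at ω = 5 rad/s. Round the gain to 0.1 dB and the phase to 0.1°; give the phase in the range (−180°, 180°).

At s = jω = j5:
pole (s+4): 4 + j5 → |·| = √(4²+5²) = √41 ≈ 6.4031, ∠ = arctan(5/4) ≈ 51.34°
pole (s+5): 5 + j5 → |·| = √(5²+5²) = √50 ≈ 7.0711, ∠ = arctan(5/5) ≈ 45.00°
pole (s+250): 250 + j5 → |·| = √(250²+5²) = √62525 ≈ 250.05, ∠ = arctan(5/250) ≈ 1.15°
|G| = 1000 / 11322 ≈ 0.088324
Gain = 20 log₁₀(0.088324) ≈ -21.08 dB
∠G = 0.00° − 97.49° = -97.49°

-21.1 dB, -97.5°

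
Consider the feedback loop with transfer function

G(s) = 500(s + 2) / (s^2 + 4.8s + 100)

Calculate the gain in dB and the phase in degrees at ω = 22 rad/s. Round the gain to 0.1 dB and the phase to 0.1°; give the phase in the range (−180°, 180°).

At s = jω = j22:
zero (s+2): 2 + j22 → |·| = √(2²+22²) = √488 ≈ 22.091, ∠ = arctan(22/2) ≈ 84.81°
quadratic: (j22)² + 4.8·j22 + 100 = -384 + j105.6 → |·| ≈ 398.26, ∠ ≈ 164.62°
|G| = 500 · 22.091 / 398.26 ≈ 27.734
Gain = 20 log₁₀(27.734) ≈ 28.86 dB
∠G = 84.81° − 164.62° = -79.81°

28.9 dB, -79.8°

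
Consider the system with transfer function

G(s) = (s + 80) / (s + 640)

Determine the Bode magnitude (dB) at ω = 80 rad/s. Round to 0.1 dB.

-15.1 dB

At s = jω = j80:
zero (s+80): 80 + j80 → |·| = √(80²+80²) = √12800 ≈ 113.14, ∠ = arctan(80/80) ≈ 45.00°
pole (s+640): 640 + j80 → |·| = √(640²+80²) = √416000 ≈ 644.98, ∠ = arctan(80/640) ≈ 7.13°
|G| = 1 · 113.14 / 644.98 ≈ 0.17542
Gain = 20 log₁₀(0.17542) ≈ -15.12 dB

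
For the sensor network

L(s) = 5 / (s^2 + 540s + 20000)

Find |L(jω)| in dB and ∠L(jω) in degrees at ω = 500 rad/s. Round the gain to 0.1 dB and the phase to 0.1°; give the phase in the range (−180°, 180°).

-97.0 dB, -130.4°

Substitute s = j500:
Numerator: 5 = 5 + j0
Denominator: (j500)^2 + 540(j500) + 20000 = -230000 + j270000
|N| = √(5² + 0²) ≈ 5, ∠N ≈ 0.00°
|D| = √(230000² + 270000²) ≈ 3.5468e+05, ∠D ≈ 130.43°
|L| = 5 / 3.5468e+05 ≈ 1.4097e-05
Gain = 20 log₁₀(1.4097e-05) ≈ -97.02 dB
∠L = 0.00° − 130.43° = -130.43°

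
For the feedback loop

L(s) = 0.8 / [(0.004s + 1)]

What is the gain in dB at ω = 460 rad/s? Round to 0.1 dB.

At ω = 460 rad/s:
pole (1 + j460·0.004) = 1 + j1.84 → |·| ≈ 2.0942, ∠ ≈ 61.48°
|L| = 0.8 · 1 / (2.0942) ≈ 0.38201
Gain = 20 log₁₀(0.38201) ≈ -8.36 dB

-8.4 dB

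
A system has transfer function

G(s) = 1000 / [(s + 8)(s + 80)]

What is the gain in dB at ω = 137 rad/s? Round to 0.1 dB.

At s = jω = j137:
pole (s+8): 8 + j137 → |·| = √(8²+137²) = √18833 ≈ 137.23, ∠ = arctan(137/8) ≈ 86.66°
pole (s+80): 80 + j137 → |·| = √(80²+137²) = √25169 ≈ 158.65, ∠ = arctan(137/80) ≈ 59.72°
|G| = 1000 / 21772 ≈ 0.045931
Gain = 20 log₁₀(0.045931) ≈ -26.76 dB

-26.8 dB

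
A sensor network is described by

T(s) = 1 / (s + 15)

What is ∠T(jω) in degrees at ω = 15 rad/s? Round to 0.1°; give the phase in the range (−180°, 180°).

-45.0°

At s = jω = j15:
pole (s+15): 15 + j15 → |·| = √(15²+15²) = √450 ≈ 21.213, ∠ = arctan(15/15) ≈ 45.00°
∠T = 0.00° − 45.00° = -45.00°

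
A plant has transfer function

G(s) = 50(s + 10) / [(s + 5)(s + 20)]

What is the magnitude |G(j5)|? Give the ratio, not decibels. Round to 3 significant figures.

3.83

At s = jω = j5:
zero (s+10): 10 + j5 → |·| = √(10²+5²) = √125 ≈ 11.18, ∠ = arctan(5/10) ≈ 26.57°
pole (s+5): 5 + j5 → |·| = √(5²+5²) = √50 ≈ 7.0711, ∠ = arctan(5/5) ≈ 45.00°
pole (s+20): 20 + j5 → |·| = √(20²+5²) = √425 ≈ 20.616, ∠ = arctan(5/20) ≈ 14.04°
|G| = 50 · 11.18 / 145.78 ≈ 3.8345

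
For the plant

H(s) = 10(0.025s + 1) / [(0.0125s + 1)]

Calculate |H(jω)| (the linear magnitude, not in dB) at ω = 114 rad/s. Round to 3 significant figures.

17.3

At ω = 114 rad/s:
zero (1 + j114·0.025) = 1 + j2.85 → |·| ≈ 3.0203, ∠ ≈ 70.67°
pole (1 + j114·0.0125) = 1 + j1.425 → |·| ≈ 1.7409, ∠ ≈ 54.94°
|H| = 10 · 3.0203 / (1.7409) ≈ 17.349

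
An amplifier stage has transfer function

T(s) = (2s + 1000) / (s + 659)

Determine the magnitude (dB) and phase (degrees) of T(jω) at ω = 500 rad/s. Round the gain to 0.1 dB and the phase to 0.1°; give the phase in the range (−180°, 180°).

Substitute s = j500:
Numerator: 2(j500) + 1000 = 1000 + j1000
Denominator: (j500) + 659 = 659 + j500
|N| = √(1000² + 1000²) ≈ 1414.2, ∠N ≈ 45.00°
|D| = √(659² + 500²) ≈ 827.21, ∠D ≈ 37.19°
|T| = 1414.2 / 827.21 ≈ 1.7096
Gain = 20 log₁₀(1.7096) ≈ 4.66 dB
∠T = 45.00° − 37.19° = 7.81°

4.7 dB, 7.8°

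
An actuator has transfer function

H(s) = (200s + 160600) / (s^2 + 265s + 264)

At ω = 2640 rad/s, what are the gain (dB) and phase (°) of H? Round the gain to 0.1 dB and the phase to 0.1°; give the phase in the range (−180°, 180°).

Substitute s = j2640:
Numerator: 200(j2640) + 160600 = 160600 + j528000
Denominator: (j2640)^2 + 265(j2640) + 264 = -6969336 + j699600
|N| = √(160600² + 528000²) ≈ 5.5188e+05, ∠N ≈ 73.08°
|D| = √(6969336² + 699600²) ≈ 7.0044e+06, ∠D ≈ 174.27°
|H| = 5.5188e+05 / 7.0044e+06 ≈ 0.07879
Gain = 20 log₁₀(0.07879) ≈ -22.07 dB
∠H = 73.08° − 174.27° = -101.19°

-22.1 dB, -101.2°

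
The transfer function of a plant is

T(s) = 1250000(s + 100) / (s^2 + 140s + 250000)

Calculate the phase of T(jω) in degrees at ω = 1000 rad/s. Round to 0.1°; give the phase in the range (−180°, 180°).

At s = jω = j1000:
zero (s+100): 100 + j1000 → |·| = √(100²+1000²) = √1010000 ≈ 1005, ∠ = arctan(1000/100) ≈ 84.29°
quadratic: (j1000)² + 140·j1000 + 250000 = -750000 + j140000 → |·| ≈ 7.6295e+05, ∠ ≈ 169.43°
∠T = 84.29° − 169.43° = -85.14°

-85.1°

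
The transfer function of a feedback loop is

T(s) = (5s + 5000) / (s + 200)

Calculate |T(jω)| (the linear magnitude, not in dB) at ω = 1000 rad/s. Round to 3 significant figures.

6.93

Substitute s = j1000:
Numerator: 5(j1000) + 5000 = 5000 + j5000
Denominator: (j1000) + 200 = 200 + j1000
|N| = √(5000² + 5000²) ≈ 7071.1, ∠N ≈ 45.00°
|D| = √(200² + 1000²) ≈ 1019.8, ∠D ≈ 78.69°
|T| = 7071.1 / 1019.8 ≈ 6.9338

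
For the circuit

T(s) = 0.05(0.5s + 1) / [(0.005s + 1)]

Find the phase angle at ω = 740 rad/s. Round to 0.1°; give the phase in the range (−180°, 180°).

15.0°

At ω = 740 rad/s:
zero (1 + j740·0.5) = 1 + j370 → |·| ≈ 370, ∠ ≈ 89.85°
pole (1 + j740·0.005) = 1 + j3.7 → |·| ≈ 3.8328, ∠ ≈ 74.88°
∠T = (89.85°) − (74.88°) = 14.97°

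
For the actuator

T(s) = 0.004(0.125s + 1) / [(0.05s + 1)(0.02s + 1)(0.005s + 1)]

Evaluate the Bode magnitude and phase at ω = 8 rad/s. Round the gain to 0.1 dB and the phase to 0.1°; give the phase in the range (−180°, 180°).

-45.7 dB, 11.8°

At ω = 8 rad/s:
zero (1 + j8·0.125) = 1 + j1 → |·| ≈ 1.4142, ∠ ≈ 45.00°
pole (1 + j8·0.05) = 1 + j0.4 → |·| ≈ 1.077, ∠ ≈ 21.80°
pole (1 + j8·0.02) = 1 + j0.16 → |·| ≈ 1.0127, ∠ ≈ 9.09°
pole (1 + j8·0.005) = 1 + j0.04 → |·| ≈ 1.0008, ∠ ≈ 2.29°
|T| = 0.004 · 1.4142 / (1.077 · 1.0127 · 1.0008) ≈ 0.0051824
Gain = 20 log₁₀(0.0051824) ≈ -45.71 dB
∠T = (45.00°) − (21.80° + 9.09° + 2.29°) = 11.82°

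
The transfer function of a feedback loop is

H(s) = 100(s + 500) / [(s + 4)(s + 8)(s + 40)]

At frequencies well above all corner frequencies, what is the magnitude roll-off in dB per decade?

Each pole contributes −20 dB/decade at high frequency; each zero contributes +20 dB/decade.
Net: 1 zero(s) − 3 pole(s) → -40 dB/decade.

-40 dB/decade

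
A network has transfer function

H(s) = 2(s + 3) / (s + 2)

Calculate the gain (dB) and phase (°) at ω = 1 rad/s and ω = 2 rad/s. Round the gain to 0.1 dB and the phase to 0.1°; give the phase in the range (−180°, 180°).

ω = 1: 9.0 dB, -8.1°; ω = 2: 8.1 dB, -11.3°

At s = jω = j1:
zero (s+3): 3 + j1 → |·| = √(3²+1²) = √10 ≈ 3.1623, ∠ = arctan(1/3) ≈ 18.43°
pole (s+2): 2 + j1 → |·| = √(2²+1²) = √5 ≈ 2.2361, ∠ = arctan(1/2) ≈ 26.57°
|H| = 2 · 3.1623 / 2.2361 ≈ 2.8284
Gain = 20 log₁₀(2.8284) ≈ 9.03 dB
∠H = 18.43° − 26.57° = -8.14°

At s = jω = j2:
zero (s+3): 3 + j2 → |·| = √(3²+2²) = √13 ≈ 3.6056, ∠ = arctan(2/3) ≈ 33.69°
pole (s+2): 2 + j2 → |·| = √(2²+2²) = √8 ≈ 2.8284, ∠ = arctan(2/2) ≈ 45.00°
|H| = 2 · 3.6056 / 2.8284 ≈ 2.5496
Gain = 20 log₁₀(2.5496) ≈ 8.13 dB
∠H = 33.69° − 45.00° = -11.31°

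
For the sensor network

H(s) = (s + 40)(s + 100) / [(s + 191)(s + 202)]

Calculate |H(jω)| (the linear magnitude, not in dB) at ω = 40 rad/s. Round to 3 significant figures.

At s = jω = j40:
zero (s+40): 40 + j40 → |·| = √(40²+40²) = √3200 ≈ 56.569, ∠ = arctan(40/40) ≈ 45.00°
zero (s+100): 100 + j40 → |·| = √(100²+40²) = √11600 ≈ 107.7, ∠ = arctan(40/100) ≈ 21.80°
pole (s+191): 191 + j40 → |·| = √(191²+40²) = √38081 ≈ 195.14, ∠ = arctan(40/191) ≈ 11.83°
pole (s+202): 202 + j40 → |·| = √(202²+40²) = √42404 ≈ 205.92, ∠ = arctan(40/202) ≈ 11.20°
|H| = 1 · 6092.5 / 40183 ≈ 0.15162

0.152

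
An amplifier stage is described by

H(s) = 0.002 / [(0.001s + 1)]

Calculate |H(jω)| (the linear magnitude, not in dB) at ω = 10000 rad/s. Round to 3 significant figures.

At ω = 10000 rad/s:
pole (1 + j10000·0.001) = 1 + j10 → |·| ≈ 10.05, ∠ ≈ 84.29°
|H| = 0.002 · 1 / (10.05) ≈ 0.000199

0.000199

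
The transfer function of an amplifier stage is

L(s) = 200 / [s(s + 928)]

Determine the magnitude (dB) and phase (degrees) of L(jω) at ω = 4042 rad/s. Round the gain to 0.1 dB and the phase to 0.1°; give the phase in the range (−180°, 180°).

At s = jω = j4042:
pole (s+928): 928 + j4042 → |·| = √(928²+4042²) = √17198948 ≈ 4147.2, ∠ = arctan(4042/928) ≈ 77.07°
pole at origin: |s| = 4042, ∠ = 90.00° (in denominator)
|L| = 200 / 1.6763e+07 ≈ 1.1931e-05
Gain = 20 log₁₀(1.1931e-05) ≈ -98.47 dB
∠L = 0.00° − 167.07° = -167.07°

-98.5 dB, -167.1°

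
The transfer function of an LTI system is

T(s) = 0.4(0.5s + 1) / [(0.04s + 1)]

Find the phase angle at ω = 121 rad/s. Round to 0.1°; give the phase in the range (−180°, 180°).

10.7°

At ω = 121 rad/s:
zero (1 + j121·0.5) = 1 + j60.5 → |·| ≈ 60.508, ∠ ≈ 89.05°
pole (1 + j121·0.04) = 1 + j4.84 → |·| ≈ 4.9422, ∠ ≈ 78.33°
∠T = (89.05°) − (78.33°) = 10.72°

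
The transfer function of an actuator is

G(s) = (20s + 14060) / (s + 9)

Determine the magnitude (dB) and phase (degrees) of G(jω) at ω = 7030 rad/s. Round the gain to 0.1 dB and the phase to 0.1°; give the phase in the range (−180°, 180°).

Substitute s = j7030:
Numerator: 20(j7030) + 14060 = 14060 + j140600
Denominator: (j7030) + 9 = 9 + j7030
|N| = √(14060² + 140600²) ≈ 1.413e+05, ∠N ≈ 84.29°
|D| = √(9² + 7030²) ≈ 7030, ∠D ≈ 89.93°
|G| = 1.413e+05 / 7030 ≈ 20.1
Gain = 20 log₁₀(20.1) ≈ 26.06 dB
∠G = 84.29° − 89.93° = -5.64°

26.1 dB, -5.6°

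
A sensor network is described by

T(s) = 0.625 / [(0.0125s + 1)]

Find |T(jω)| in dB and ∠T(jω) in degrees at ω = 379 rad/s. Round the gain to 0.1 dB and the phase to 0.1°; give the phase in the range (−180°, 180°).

-17.8 dB, -78.1°

At ω = 379 rad/s:
pole (1 + j379·0.0125) = 1 + j4.7375 → |·| ≈ 4.8419, ∠ ≈ 78.08°
|T| = 0.625 · 1 / (4.8419) ≈ 0.12908
Gain = 20 log₁₀(0.12908) ≈ -17.78 dB
∠T = (0°) − (78.08°) = -78.08°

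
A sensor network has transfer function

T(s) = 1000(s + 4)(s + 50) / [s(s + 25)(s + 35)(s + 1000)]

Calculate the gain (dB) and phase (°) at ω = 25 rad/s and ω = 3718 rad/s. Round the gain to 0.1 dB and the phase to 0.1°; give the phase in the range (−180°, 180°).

ω = 25: -28.6 dB, -64.5°; ω = 3718: -83.1 dB, -164.9°

At s = jω = j25:
zero (s+4): 4 + j25 → |·| = √(4²+25²) = √641 ≈ 25.318, ∠ = arctan(25/4) ≈ 80.91°
zero (s+50): 50 + j25 → |·| = √(50²+25²) = √3125 ≈ 55.902, ∠ = arctan(25/50) ≈ 26.57°
pole (s+25): 25 + j25 → |·| = √(25²+25²) = √1250 ≈ 35.355, ∠ = arctan(25/25) ≈ 45.00°
pole (s+35): 35 + j25 → |·| = √(35²+25²) = √1850 ≈ 43.012, ∠ = arctan(25/35) ≈ 35.54°
pole (s+1000): 1000 + j25 → |·| = √(1000²+25²) = √1000625 ≈ 1000.3, ∠ = arctan(25/1000) ≈ 1.43°
pole at origin: |s| = 25, ∠ = 90.00° (in denominator)
|T| = 1000 · 1415.3 / 3.8029e+07 ≈ 0.037216
Gain = 20 log₁₀(0.037216) ≈ -28.59 dB
∠T = 107.48° − 171.97° = -64.49°

At s = jω = j3718:
zero (s+4): 4 + j3718 → |·| = √(4²+3718²) = √13823540 ≈ 3718, ∠ = arctan(3718/4) ≈ 89.94°
zero (s+50): 50 + j3718 → |·| = √(50²+3718²) = √13826024 ≈ 3718.3, ∠ = arctan(3718/50) ≈ 89.23°
pole (s+25): 25 + j3718 → |·| = √(25²+3718²) = √13824149 ≈ 3718.1, ∠ = arctan(3718/25) ≈ 89.61°
pole (s+35): 35 + j3718 → |·| = √(35²+3718²) = √13824749 ≈ 3718.2, ∠ = arctan(3718/35) ≈ 89.46°
pole (s+1000): 1000 + j3718 → |·| = √(1000²+3718²) = √14823524 ≈ 3850.1, ∠ = arctan(3718/1000) ≈ 74.95°
pole at origin: |s| = 3718, ∠ = 90.00° (in denominator)
|T| = 1000 · 1.3825e+07 / 1.979e+14 ≈ 6.9859e-05
Gain = 20 log₁₀(6.9859e-05) ≈ -83.12 dB
∠T = 179.17° − 344.02° = -164.85°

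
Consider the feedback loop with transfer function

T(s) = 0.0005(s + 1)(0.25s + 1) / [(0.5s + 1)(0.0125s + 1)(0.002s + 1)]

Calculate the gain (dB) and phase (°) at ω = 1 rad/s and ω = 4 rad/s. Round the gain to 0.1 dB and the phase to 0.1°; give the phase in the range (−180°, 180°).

ω = 1: -63.7 dB, 31.6°; ω = 4: -57.7 dB, 54.2°

At ω = 1 rad/s:
zero (1 + j1·1) = 1 + j1 → |·| ≈ 1.4142, ∠ ≈ 45.00°
zero (1 + j1·0.25) = 1 + j0.25 → |·| ≈ 1.0308, ∠ ≈ 14.04°
pole (1 + j1·0.5) = 1 + j0.5 → |·| ≈ 1.118, ∠ ≈ 26.57°
pole (1 + j1·0.0125) = 1 + j0.0125 → |·| ≈ 1.0001, ∠ ≈ 0.72°
pole (1 + j1·0.002) = 1 + j0.002 → |·| ≈ 1, ∠ ≈ 0.11°
|T| = 0.0005 · 1.4142 · 1.0308 / (1.118 · 1.0001 · 1) ≈ 0.00065188
Gain = 20 log₁₀(0.00065188) ≈ -63.72 dB
∠T = (45.00° + 14.04°) − (26.57° + 0.72° + 0.11°) = 31.64°

At ω = 4 rad/s:
zero (1 + j4·1) = 1 + j4 → |·| ≈ 4.1231, ∠ ≈ 75.96°
zero (1 + j4·0.25) = 1 + j1 → |·| ≈ 1.4142, ∠ ≈ 45.00°
pole (1 + j4·0.5) = 1 + j2 → |·| ≈ 2.2361, ∠ ≈ 63.43°
pole (1 + j4·0.0125) = 1 + j0.05 → |·| ≈ 1.0012, ∠ ≈ 2.86°
pole (1 + j4·0.002) = 1 + j0.008 → |·| ≈ 1, ∠ ≈ 0.46°
|T| = 0.0005 · 4.1231 · 1.4142 / (2.2361 · 1.0012 · 1) ≈ 0.0013022
Gain = 20 log₁₀(0.0013022) ≈ -57.71 dB
∠T = (75.96° + 45.00°) − (63.43° + 2.86° + 0.46°) = 54.21°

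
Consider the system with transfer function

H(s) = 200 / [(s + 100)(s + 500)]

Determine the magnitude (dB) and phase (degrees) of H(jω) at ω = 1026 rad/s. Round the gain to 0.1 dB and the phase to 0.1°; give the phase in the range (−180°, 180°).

-75.4 dB, -148.5°

At s = jω = j1026:
pole (s+100): 100 + j1026 → |·| = √(100²+1026²) = √1062676 ≈ 1030.9, ∠ = arctan(1026/100) ≈ 84.43°
pole (s+500): 500 + j1026 → |·| = √(500²+1026²) = √1302676 ≈ 1141.3, ∠ = arctan(1026/500) ≈ 64.02°
|H| = 200 / 1.1766e+06 ≈ 0.00016998
Gain = 20 log₁₀(0.00016998) ≈ -75.39 dB
∠H = 0.00° − 148.45° = -148.45°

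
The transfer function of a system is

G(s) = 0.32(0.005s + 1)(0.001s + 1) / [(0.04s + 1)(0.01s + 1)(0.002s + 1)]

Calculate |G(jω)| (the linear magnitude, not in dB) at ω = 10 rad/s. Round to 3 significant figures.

0.296

At ω = 10 rad/s:
zero (1 + j10·0.005) = 1 + j0.05 → |·| ≈ 1.0012, ∠ ≈ 2.86°
zero (1 + j10·0.001) = 1 + j0.01 → |·| ≈ 1, ∠ ≈ 0.57°
pole (1 + j10·0.04) = 1 + j0.4 → |·| ≈ 1.077, ∠ ≈ 21.80°
pole (1 + j10·0.01) = 1 + j0.1 → |·| ≈ 1.005, ∠ ≈ 5.71°
pole (1 + j10·0.002) = 1 + j0.02 → |·| ≈ 1.0002, ∠ ≈ 1.15°
|G| = 0.32 · 1.0012 · 1 / (1.077 · 1.005 · 1.0002) ≈ 0.29594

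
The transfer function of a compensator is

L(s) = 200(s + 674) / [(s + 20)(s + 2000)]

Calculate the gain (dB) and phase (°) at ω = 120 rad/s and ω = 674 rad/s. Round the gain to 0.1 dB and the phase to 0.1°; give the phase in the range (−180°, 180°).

At s = jω = j120:
zero (s+674): 674 + j120 → |·| = √(674²+120²) = √468676 ≈ 684.6, ∠ = arctan(120/674) ≈ 10.10°
pole (s+20): 20 + j120 → |·| = √(20²+120²) = √14800 ≈ 121.66, ∠ = arctan(120/20) ≈ 80.54°
pole (s+2000): 2000 + j120 → |·| = √(2000²+120²) = √4014400 ≈ 2003.6, ∠ = arctan(120/2000) ≈ 3.43°
|L| = 200 · 684.6 / 2.4376e+05 ≈ 0.5617
Gain = 20 log₁₀(0.5617) ≈ -5.01 dB
∠L = 10.10° − 83.97° = -73.87°

At s = jω = j674:
zero (s+674): 674 + j674 → |·| = √(674²+674²) = √908552 ≈ 953.18, ∠ = arctan(674/674) ≈ 45.00°
pole (s+20): 20 + j674 → |·| = √(20²+674²) = √454676 ≈ 674.3, ∠ = arctan(674/20) ≈ 88.30°
pole (s+2000): 2000 + j674 → |·| = √(2000²+674²) = √4454276 ≈ 2110.5, ∠ = arctan(674/2000) ≈ 18.62°
|L| = 200 · 953.18 / 1.4231e+06 ≈ 0.13396
Gain = 20 log₁₀(0.13396) ≈ -17.46 dB
∠L = 45.00° − 106.92° = -61.92°

ω = 120: -5.0 dB, -73.9°; ω = 674: -17.5 dB, -61.9°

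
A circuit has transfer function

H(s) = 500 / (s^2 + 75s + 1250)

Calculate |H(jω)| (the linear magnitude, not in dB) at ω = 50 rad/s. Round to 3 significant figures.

0.126

Substitute s = j50:
Numerator: 500 = 500 + j0
Denominator: (j50)^2 + 75(j50) + 1250 = -1250 + j3750
|N| = √(500² + 0²) ≈ 500, ∠N ≈ 0.00°
|D| = √(1250² + 3750²) ≈ 3952.8, ∠D ≈ 108.43°
|H| = 500 / 3952.8 ≈ 0.12649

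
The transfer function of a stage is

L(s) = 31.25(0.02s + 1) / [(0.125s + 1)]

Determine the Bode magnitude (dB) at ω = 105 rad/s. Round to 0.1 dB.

At ω = 105 rad/s:
zero (1 + j105·0.02) = 1 + j2.1 → |·| ≈ 2.3259, ∠ ≈ 64.54°
pole (1 + j105·0.125) = 1 + j13.125 → |·| ≈ 13.163, ∠ ≈ 85.64°
|L| = 31.25 · 2.3259 / (13.163) ≈ 5.5219
Gain = 20 log₁₀(5.5219) ≈ 14.84 dB

14.8 dB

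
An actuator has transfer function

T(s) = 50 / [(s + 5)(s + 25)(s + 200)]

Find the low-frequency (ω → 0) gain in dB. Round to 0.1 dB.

T(0) = 50 / (5·25·200) = 0.002
20 log₁₀(0.002) ≈ -53.98 dB

-54.0 dB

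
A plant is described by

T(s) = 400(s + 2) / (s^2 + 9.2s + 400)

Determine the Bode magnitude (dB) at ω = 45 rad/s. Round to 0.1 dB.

At s = jω = j45:
zero (s+2): 2 + j45 → |·| = √(2²+45²) = √2029 ≈ 45.044, ∠ = arctan(45/2) ≈ 87.46°
quadratic: (j45)² + 9.2·j45 + 400 = -1625 + j414 → |·| ≈ 1676.9, ∠ ≈ 165.71°
|T| = 400 · 45.044 / 1676.9 ≈ 10.745
Gain = 20 log₁₀(10.745) ≈ 20.62 dB

20.6 dB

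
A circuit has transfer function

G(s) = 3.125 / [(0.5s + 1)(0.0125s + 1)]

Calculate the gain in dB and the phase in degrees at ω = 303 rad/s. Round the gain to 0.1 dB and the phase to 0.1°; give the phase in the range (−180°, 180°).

At ω = 303 rad/s:
pole (1 + j303·0.5) = 1 + j151.5 → |·| ≈ 151.5, ∠ ≈ 89.62°
pole (1 + j303·0.0125) = 1 + j3.7875 → |·| ≈ 3.9173, ∠ ≈ 75.21°
|G| = 3.125 · 1 / (151.5 · 3.9173) ≈ 0.0052656
Gain = 20 log₁₀(0.0052656) ≈ -45.57 dB
∠G = (0°) − (89.62° + 75.21°) = -164.83°

-45.6 dB, -164.8°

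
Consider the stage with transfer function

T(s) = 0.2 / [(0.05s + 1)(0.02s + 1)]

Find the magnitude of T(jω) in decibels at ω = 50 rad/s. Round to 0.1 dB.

At ω = 50 rad/s:
pole (1 + j50·0.05) = 1 + j2.5 → |·| ≈ 2.6926, ∠ ≈ 68.20°
pole (1 + j50·0.02) = 1 + j1 → |·| ≈ 1.4142, ∠ ≈ 45.00°
|T| = 0.2 · 1 / (2.6926 · 1.4142) ≈ 0.052523
Gain = 20 log₁₀(0.052523) ≈ -25.59 dB

-25.6 dB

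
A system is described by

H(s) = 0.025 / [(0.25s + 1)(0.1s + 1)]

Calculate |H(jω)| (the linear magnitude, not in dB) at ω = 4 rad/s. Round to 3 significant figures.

At ω = 4 rad/s:
pole (1 + j4·0.25) = 1 + j1 → |·| ≈ 1.4142, ∠ ≈ 45.00°
pole (1 + j4·0.1) = 1 + j0.4 → |·| ≈ 1.077, ∠ ≈ 21.80°
|H| = 0.025 · 1 / (1.4142 · 1.077) ≈ 0.016414

0.0164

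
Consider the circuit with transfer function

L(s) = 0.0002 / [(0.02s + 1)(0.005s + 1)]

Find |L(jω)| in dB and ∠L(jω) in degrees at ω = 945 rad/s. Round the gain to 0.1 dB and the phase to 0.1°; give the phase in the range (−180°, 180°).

-113.2 dB, -165.0°

At ω = 945 rad/s:
pole (1 + j945·0.02) = 1 + j18.9 → |·| ≈ 18.926, ∠ ≈ 86.97°
pole (1 + j945·0.005) = 1 + j4.725 → |·| ≈ 4.8297, ∠ ≈ 78.05°
|L| = 0.0002 · 1 / (18.926 · 4.8297) ≈ 2.188e-06
Gain = 20 log₁₀(2.188e-06) ≈ -113.20 dB
∠L = (0°) − (86.97° + 78.05°) = -165.02°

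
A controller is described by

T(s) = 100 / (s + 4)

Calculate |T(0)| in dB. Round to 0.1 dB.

T(0) = 100 / (4) = 25
20 log₁₀(25) ≈ 27.96 dB

28.0 dB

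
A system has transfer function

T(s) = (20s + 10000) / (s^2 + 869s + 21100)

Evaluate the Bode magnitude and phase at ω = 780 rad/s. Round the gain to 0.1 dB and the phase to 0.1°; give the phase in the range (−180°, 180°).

Substitute s = j780:
Numerator: 20(j780) + 10000 = 10000 + j15600
Denominator: (j780)^2 + 869(j780) + 21100 = -587300 + j677820
|N| = √(10000² + 15600²) ≈ 18530, ∠N ≈ 57.34°
|D| = √(587300² + 677820²) ≈ 8.9686e+05, ∠D ≈ 130.91°
|T| = 18530 / 8.9686e+05 ≈ 0.020661
Gain = 20 log₁₀(0.020661) ≈ -33.70 dB
∠T = 57.34° − 130.91° = -73.57°

-33.7 dB, -73.6°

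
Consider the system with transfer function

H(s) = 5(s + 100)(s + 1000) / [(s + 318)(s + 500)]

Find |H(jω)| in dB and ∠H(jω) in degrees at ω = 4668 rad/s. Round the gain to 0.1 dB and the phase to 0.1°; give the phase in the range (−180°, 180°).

At s = jω = j4668:
zero (s+100): 100 + j4668 → |·| = √(100²+4668²) = √21800224 ≈ 4669.1, ∠ = arctan(4668/100) ≈ 88.77°
zero (s+1000): 1000 + j4668 → |·| = √(1000²+4668²) = √22790224 ≈ 4773.9, ∠ = arctan(4668/1000) ≈ 77.91°
pole (s+318): 318 + j4668 → |·| = √(318²+4668²) = √21891348 ≈ 4678.8, ∠ = arctan(4668/318) ≈ 86.10°
pole (s+500): 500 + j4668 → |·| = √(500²+4668²) = √22040224 ≈ 4694.7, ∠ = arctan(4668/500) ≈ 83.89°
|H| = 5 · 2.229e+07 / 2.1966e+07 ≈ 5.0738
Gain = 20 log₁₀(5.0738) ≈ 14.11 dB
∠H = 166.68° − 169.99° = -3.31°

14.1 dB, -3.3°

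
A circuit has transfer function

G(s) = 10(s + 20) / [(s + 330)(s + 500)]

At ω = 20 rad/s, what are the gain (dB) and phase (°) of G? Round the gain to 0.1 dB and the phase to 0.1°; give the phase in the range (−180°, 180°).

-55.3 dB, 39.2°

At s = jω = j20:
zero (s+20): 20 + j20 → |·| = √(20²+20²) = √800 ≈ 28.284, ∠ = arctan(20/20) ≈ 45.00°
pole (s+330): 330 + j20 → |·| = √(330²+20²) = √109300 ≈ 330.61, ∠ = arctan(20/330) ≈ 3.47°
pole (s+500): 500 + j20 → |·| = √(500²+20²) = √250400 ≈ 500.4, ∠ = arctan(20/500) ≈ 2.29°
|G| = 10 · 28.284 / 1.6544e+05 ≈ 0.0017096
Gain = 20 log₁₀(0.0017096) ≈ -55.34 dB
∠G = 45.00° − 5.76° = 39.24°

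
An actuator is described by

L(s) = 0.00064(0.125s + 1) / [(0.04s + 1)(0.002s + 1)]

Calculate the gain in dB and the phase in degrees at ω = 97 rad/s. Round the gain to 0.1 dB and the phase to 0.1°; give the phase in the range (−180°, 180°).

At ω = 97 rad/s:
zero (1 + j97·0.125) = 1 + j12.125 → |·| ≈ 12.166, ∠ ≈ 85.29°
pole (1 + j97·0.04) = 1 + j3.88 → |·| ≈ 4.0068, ∠ ≈ 75.55°
pole (1 + j97·0.002) = 1 + j0.194 → |·| ≈ 1.0186, ∠ ≈ 10.98°
|L| = 0.00064 · 12.166 / (4.0068 · 1.0186) ≈ 0.0019078
Gain = 20 log₁₀(0.0019078) ≈ -54.39 dB
∠L = (85.29°) − (75.55° + 10.98°) = -1.24°

-54.4 dB, -1.2°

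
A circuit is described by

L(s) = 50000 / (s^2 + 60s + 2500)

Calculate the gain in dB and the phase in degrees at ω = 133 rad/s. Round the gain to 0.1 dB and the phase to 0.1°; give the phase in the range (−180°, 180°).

At s = jω = j133:
quadratic: (j133)² + 60·j133 + 2500 = -15189 + j7980 → |·| ≈ 17158, ∠ ≈ 152.28°
|L| = 50000 / 17158 ≈ 2.9141
Gain = 20 log₁₀(2.9141) ≈ 9.29 dB
∠L = 0.00° − 152.28° = -152.28°

9.3 dB, -152.3°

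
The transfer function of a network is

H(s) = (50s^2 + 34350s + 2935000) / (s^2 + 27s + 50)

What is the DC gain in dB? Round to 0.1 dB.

95.4 dB

H(0) = 2935000 / 50 = 58700
20 log₁₀(58700) ≈ 95.37 dB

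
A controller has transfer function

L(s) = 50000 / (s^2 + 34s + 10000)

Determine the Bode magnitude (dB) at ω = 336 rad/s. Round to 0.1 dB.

At s = jω = j336:
quadratic: (j336)² + 34·j336 + 10000 = -102896 + j11424 → |·| ≈ 1.0353e+05, ∠ ≈ 173.66°
|L| = 50000 / 1.0353e+05 ≈ 0.48295
Gain = 20 log₁₀(0.48295) ≈ -6.32 dB

-6.3 dB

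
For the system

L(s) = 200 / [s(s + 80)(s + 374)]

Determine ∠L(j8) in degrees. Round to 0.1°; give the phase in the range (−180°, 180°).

-96.9°

At s = jω = j8:
pole (s+80): 80 + j8 → |·| = √(80²+8²) = √6464 ≈ 80.399, ∠ = arctan(8/80) ≈ 5.71°
pole (s+374): 374 + j8 → |·| = √(374²+8²) = √139940 ≈ 374.09, ∠ = arctan(8/374) ≈ 1.23°
pole at origin: |s| = 8, ∠ = 90.00° (in denominator)
∠L = 0.00° − 96.94° = -96.94°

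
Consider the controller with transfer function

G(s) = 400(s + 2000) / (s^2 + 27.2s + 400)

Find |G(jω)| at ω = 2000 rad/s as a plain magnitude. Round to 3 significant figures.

At s = jω = j2000:
zero (s+2000): 2000 + j2000 → |·| = √(2000²+2000²) = √8000000 ≈ 2828.4, ∠ = arctan(2000/2000) ≈ 45.00°
quadratic: (j2000)² + 27.2·j2000 + 400 = -3999600 + j54400 → |·| ≈ 4e+06, ∠ ≈ 179.22°
|G| = 400 · 2828.4 / 4e+06 ≈ 0.28284

0.283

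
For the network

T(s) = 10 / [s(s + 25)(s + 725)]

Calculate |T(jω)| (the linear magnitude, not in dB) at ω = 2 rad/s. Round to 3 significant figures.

0.000275

At s = jω = j2:
pole (s+25): 25 + j2 → |·| = √(25²+2²) = √629 ≈ 25.08, ∠ = arctan(2/25) ≈ 4.57°
pole (s+725): 725 + j2 → |·| = √(725²+2²) = √525629 ≈ 725, ∠ = arctan(2/725) ≈ 0.16°
pole at origin: |s| = 2, ∠ = 90.00° (in denominator)
|T| = 10 / 36366 ≈ 0.00027498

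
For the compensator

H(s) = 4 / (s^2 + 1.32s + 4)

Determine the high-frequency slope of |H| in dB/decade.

Each pole contributes −20 dB/decade at high frequency; each zero contributes +20 dB/decade.
Net: 0 zero(s) − 2 pole(s) → -40 dB/decade.

-40 dB/decade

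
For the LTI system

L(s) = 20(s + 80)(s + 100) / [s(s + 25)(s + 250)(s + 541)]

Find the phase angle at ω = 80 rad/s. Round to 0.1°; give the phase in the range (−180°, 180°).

-105.1°

At s = jω = j80:
zero (s+80): 80 + j80 → |·| = √(80²+80²) = √12800 ≈ 113.14, ∠ = arctan(80/80) ≈ 45.00°
zero (s+100): 100 + j80 → |·| = √(100²+80²) = √16400 ≈ 128.06, ∠ = arctan(80/100) ≈ 38.66°
pole (s+25): 25 + j80 → |·| = √(25²+80²) = √7025 ≈ 83.815, ∠ = arctan(80/25) ≈ 72.65°
pole (s+250): 250 + j80 → |·| = √(250²+80²) = √68900 ≈ 262.49, ∠ = arctan(80/250) ≈ 17.74°
pole (s+541): 541 + j80 → |·| = √(541²+80²) = √299081 ≈ 546.88, ∠ = arctan(80/541) ≈ 8.41°
pole at origin: |s| = 80, ∠ = 90.00° (in denominator)
∠L = 83.66° − 188.80° = -105.14°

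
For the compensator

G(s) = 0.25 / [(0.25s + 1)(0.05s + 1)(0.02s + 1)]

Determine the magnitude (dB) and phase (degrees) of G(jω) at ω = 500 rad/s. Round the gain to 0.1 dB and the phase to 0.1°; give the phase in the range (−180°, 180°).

At ω = 500 rad/s:
pole (1 + j500·0.25) = 1 + j125 → |·| ≈ 125, ∠ ≈ 89.54°
pole (1 + j500·0.05) = 1 + j25 → |·| ≈ 25.02, ∠ ≈ 87.71°
pole (1 + j500·0.02) = 1 + j10 → |·| ≈ 10.05, ∠ ≈ 84.29°
|G| = 0.25 · 1 / (125 · 25.02 · 10.05) ≈ 7.9538e-06
Gain = 20 log₁₀(7.9538e-06) ≈ -101.99 dB
∠G = (0°) − (89.54° + 87.71° + 84.29°) = -261.54° ≡ 98.46° (principal value)

-102.0 dB, 98.5°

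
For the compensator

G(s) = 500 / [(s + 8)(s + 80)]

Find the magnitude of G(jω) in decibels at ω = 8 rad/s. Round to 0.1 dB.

At s = jω = j8:
pole (s+8): 8 + j8 → |·| = √(8²+8²) = √128 ≈ 11.314, ∠ = arctan(8/8) ≈ 45.00°
pole (s+80): 80 + j8 → |·| = √(80²+8²) = √6464 ≈ 80.399, ∠ = arctan(8/80) ≈ 5.71°
|G| = 500 / 909.63 ≈ 0.54967
Gain = 20 log₁₀(0.54967) ≈ -5.20 dB

-5.2 dB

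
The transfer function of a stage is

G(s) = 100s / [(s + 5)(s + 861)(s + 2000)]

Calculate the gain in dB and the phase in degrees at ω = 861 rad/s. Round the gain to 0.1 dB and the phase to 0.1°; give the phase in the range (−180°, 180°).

-88.5 dB, -68.0°

At s = jω = j861:
zero at origin: s = j861 → |·| = 861, ∠ = 90.00°
pole (s+5): 5 + j861 → |·| = √(5²+861²) = √741346 ≈ 861.01, ∠ = arctan(861/5) ≈ 89.67°
pole (s+861): 861 + j861 → |·| = √(861²+861²) = √1482642 ≈ 1217.6, ∠ = arctan(861/861) ≈ 45.00°
pole (s+2000): 2000 + j861 → |·| = √(2000²+861²) = √4741321 ≈ 2177.5, ∠ = arctan(861/2000) ≈ 23.29°
|G| = 100 · 861 / 2.2828e+09 ≈ 3.7717e-05
Gain = 20 log₁₀(3.7717e-05) ≈ -88.47 dB
∠G = 90.00° − 157.96° = -67.96°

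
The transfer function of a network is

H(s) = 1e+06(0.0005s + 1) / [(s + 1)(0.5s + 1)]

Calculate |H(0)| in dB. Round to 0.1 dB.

H(0) = 1e+06 · 1 / 1 = 1e+06
20 log₁₀(1e+06) ≈ 120.00 dB

120.0 dB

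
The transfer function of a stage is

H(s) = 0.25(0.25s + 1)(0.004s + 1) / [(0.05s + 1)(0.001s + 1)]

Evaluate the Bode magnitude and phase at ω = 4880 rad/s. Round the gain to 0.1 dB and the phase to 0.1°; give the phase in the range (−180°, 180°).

At ω = 4880 rad/s:
zero (1 + j4880·0.25) = 1 + j1220 → |·| ≈ 1220, ∠ ≈ 89.95°
zero (1 + j4880·0.004) = 1 + j19.52 → |·| ≈ 19.546, ∠ ≈ 87.07°
pole (1 + j4880·0.05) = 1 + j244 → |·| ≈ 244, ∠ ≈ 89.77°
pole (1 + j4880·0.001) = 1 + j4.88 → |·| ≈ 4.9814, ∠ ≈ 78.42°
|H| = 0.25 · 1220 · 19.546 / (244 · 4.9814) ≈ 4.9047
Gain = 20 log₁₀(4.9047) ≈ 13.81 dB
∠H = (89.95° + 87.07°) − (89.77° + 78.42°) = 8.83°

13.8 dB, 8.8°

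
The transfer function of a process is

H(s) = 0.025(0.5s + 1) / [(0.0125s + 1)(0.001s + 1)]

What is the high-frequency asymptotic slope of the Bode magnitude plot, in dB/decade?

-20 dB/decade

Each pole contributes −20 dB/decade at high frequency; each zero contributes +20 dB/decade.
Net: 1 zero(s) − 2 pole(s) → -20 dB/decade.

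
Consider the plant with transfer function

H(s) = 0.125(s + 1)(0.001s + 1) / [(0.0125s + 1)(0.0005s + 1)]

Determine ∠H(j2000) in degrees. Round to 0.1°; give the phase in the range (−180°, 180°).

20.7°

At ω = 2000 rad/s:
zero (1 + j2000·1) = 1 + j2000 → |·| ≈ 2000, ∠ ≈ 89.97°
zero (1 + j2000·0.001) = 1 + j2 → |·| ≈ 2.2361, ∠ ≈ 63.43°
pole (1 + j2000·0.0125) = 1 + j25 → |·| ≈ 25.02, ∠ ≈ 87.71°
pole (1 + j2000·0.0005) = 1 + j1 → |·| ≈ 1.4142, ∠ ≈ 45.00°
∠H = (89.97° + 63.43°) − (87.71° + 45.00°) = 20.69°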